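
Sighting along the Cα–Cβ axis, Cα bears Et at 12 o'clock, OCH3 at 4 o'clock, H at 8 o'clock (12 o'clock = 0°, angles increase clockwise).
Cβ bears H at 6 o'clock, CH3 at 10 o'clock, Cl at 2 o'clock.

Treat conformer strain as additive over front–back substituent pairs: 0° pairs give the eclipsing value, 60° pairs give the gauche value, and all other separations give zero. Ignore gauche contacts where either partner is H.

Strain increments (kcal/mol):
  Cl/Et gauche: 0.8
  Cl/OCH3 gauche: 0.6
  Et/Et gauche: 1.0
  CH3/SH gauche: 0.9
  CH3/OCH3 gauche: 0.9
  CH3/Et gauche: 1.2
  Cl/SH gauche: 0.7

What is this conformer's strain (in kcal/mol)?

2.6 kcal/mol

This conformer (staggered): Et–CH3 gauche, Et–Cl gauche, OCH3–Cl gauche; 1.2 + 0.8 + 0.6 = 2.6 kcal/mol.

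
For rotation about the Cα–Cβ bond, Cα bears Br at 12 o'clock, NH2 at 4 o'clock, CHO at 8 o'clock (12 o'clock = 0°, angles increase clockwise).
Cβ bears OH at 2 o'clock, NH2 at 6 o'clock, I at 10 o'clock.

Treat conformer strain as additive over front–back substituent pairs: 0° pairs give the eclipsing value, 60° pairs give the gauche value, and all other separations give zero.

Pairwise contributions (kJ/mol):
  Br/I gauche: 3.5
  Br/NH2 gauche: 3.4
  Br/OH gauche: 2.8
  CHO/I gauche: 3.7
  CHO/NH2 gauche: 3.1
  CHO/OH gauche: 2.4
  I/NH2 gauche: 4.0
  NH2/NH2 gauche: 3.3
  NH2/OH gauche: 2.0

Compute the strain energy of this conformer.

This conformer (staggered): Br(0°)/OH(60°) gauche 2.8; Br(0°)/I(300°) gauche 3.5; NH2(120°)/OH(60°) gauche 2.0; NH2(120°)/NH2(180°) gauche 3.3; CHO(240°)/NH2(180°) gauche 3.1; CHO(240°)/I(300°) gauche 3.7 → 18.4 kJ/mol.

18.4 kJ/mol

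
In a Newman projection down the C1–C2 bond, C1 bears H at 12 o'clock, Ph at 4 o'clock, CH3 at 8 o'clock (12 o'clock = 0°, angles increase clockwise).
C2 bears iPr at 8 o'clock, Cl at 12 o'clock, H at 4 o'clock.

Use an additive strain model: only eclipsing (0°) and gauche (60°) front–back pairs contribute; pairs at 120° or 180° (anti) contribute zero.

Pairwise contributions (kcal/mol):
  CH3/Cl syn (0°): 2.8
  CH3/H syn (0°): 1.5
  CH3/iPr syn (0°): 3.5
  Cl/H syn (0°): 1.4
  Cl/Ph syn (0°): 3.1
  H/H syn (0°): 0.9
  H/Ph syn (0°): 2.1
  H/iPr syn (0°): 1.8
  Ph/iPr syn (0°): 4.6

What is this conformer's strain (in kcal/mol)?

This conformer (eclipsed): H(0°)/Cl(0°) eclipsed 1.4; Ph(120°)/H(120°) eclipsed 2.1; CH3(240°)/iPr(240°) eclipsed 3.5 → 7.0 kcal/mol.

7.0 kcal/mol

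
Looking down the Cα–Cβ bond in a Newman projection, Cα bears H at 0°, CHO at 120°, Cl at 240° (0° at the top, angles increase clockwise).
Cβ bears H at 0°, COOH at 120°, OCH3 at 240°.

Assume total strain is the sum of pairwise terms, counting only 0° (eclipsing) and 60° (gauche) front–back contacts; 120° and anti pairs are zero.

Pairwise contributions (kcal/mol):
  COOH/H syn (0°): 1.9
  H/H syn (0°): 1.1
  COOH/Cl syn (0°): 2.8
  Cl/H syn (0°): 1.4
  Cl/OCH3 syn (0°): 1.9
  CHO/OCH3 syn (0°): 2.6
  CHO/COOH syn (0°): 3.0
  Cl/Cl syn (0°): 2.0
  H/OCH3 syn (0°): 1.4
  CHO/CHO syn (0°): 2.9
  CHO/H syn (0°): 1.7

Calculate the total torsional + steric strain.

6.0 kcal/mol

This conformer (eclipsed): H–H eclipsed, CHO–COOH eclipsed, Cl–OCH3 eclipsed; 1.1 + 3.0 + 1.9 = 6.0 kcal/mol.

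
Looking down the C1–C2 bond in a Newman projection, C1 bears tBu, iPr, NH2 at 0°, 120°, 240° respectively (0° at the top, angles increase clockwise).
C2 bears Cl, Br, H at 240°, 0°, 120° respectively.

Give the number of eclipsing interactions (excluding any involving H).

Non-H eclipsing pairs: tBu(0°)/Br(0°); NH2(240°)/Cl(240°) — 2 interactions.

2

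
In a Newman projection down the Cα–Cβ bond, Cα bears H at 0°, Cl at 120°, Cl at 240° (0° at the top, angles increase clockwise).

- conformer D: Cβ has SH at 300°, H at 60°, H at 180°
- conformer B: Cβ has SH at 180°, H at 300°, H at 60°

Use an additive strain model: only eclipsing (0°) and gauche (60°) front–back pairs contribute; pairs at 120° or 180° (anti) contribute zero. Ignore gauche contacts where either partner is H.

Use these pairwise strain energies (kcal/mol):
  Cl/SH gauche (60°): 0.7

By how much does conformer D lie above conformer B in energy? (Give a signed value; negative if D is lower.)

D (staggered): Cl(240°)/SH(300°) gauche 0.7 → 0.7 kcal/mol.
B (staggered): Cl(120°)/SH(180°) gauche 0.7; Cl(240°)/SH(180°) gauche 0.7 → 1.4 kcal/mol.
E(D) − E(B) = 0.7 − 1.4 = -0.7 kcal/mol.

-0.7 kcal/mol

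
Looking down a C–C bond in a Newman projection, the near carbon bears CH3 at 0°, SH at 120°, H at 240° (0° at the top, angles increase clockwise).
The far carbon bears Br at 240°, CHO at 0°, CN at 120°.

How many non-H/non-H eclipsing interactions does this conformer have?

Non-H eclipsing pairs: CH3(0°)/CHO(0°); SH(120°)/CN(120°) — 2 interactions.

2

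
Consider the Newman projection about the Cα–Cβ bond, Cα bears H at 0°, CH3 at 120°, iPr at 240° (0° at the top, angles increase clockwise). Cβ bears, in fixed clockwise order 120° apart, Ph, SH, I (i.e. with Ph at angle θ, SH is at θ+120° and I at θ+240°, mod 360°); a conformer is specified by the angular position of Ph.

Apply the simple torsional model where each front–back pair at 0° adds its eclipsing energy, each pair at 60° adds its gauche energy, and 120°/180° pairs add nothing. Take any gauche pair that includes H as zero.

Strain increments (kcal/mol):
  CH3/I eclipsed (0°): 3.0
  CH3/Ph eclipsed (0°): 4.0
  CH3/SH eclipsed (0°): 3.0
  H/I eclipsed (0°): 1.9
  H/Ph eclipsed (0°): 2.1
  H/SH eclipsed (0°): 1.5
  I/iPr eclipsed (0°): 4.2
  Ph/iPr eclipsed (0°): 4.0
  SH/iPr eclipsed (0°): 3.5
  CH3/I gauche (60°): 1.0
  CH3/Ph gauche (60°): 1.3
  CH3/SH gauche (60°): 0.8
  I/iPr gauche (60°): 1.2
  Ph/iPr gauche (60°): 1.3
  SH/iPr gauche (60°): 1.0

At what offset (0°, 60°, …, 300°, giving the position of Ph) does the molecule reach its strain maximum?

120°

Ph at 0° (eclipsed): H(0°)/Ph(0°) eclipsed 2.1; CH3(120°)/SH(120°) eclipsed 3.0; iPr(240°)/I(240°) eclipsed 4.2 → 9.3 kcal/mol.
Ph at 60° (staggered): CH3(120°)/Ph(60°) gauche 1.3; CH3(120°)/SH(180°) gauche 0.8; iPr(240°)/SH(180°) gauche 1.0; iPr(240°)/I(300°) gauche 1.2 → 4.3 kcal/mol.
Ph at 120° (eclipsed): H(0°)/I(0°) eclipsed 1.9; CH3(120°)/Ph(120°) eclipsed 4.0; iPr(240°)/SH(240°) eclipsed 3.5 → 9.4 kcal/mol.
Ph at 180° (staggered): CH3(120°)/Ph(180°) gauche 1.3; CH3(120°)/I(60°) gauche 1.0; iPr(240°)/Ph(180°) gauche 1.3; iPr(240°)/SH(300°) gauche 1.0 → 4.6 kcal/mol.
Ph at 240° (eclipsed): H(0°)/SH(0°) eclipsed 1.5; CH3(120°)/I(120°) eclipsed 3.0; iPr(240°)/Ph(240°) eclipsed 4.0 → 8.5 kcal/mol.
Ph at 300° (staggered): CH3(120°)/SH(60°) gauche 0.8; CH3(120°)/I(180°) gauche 1.0; iPr(240°)/Ph(300°) gauche 1.3; iPr(240°)/I(180°) gauche 1.2 → 4.3 kcal/mol.
The maximum (9.4 kcal/mol) occurs with Ph at 120°.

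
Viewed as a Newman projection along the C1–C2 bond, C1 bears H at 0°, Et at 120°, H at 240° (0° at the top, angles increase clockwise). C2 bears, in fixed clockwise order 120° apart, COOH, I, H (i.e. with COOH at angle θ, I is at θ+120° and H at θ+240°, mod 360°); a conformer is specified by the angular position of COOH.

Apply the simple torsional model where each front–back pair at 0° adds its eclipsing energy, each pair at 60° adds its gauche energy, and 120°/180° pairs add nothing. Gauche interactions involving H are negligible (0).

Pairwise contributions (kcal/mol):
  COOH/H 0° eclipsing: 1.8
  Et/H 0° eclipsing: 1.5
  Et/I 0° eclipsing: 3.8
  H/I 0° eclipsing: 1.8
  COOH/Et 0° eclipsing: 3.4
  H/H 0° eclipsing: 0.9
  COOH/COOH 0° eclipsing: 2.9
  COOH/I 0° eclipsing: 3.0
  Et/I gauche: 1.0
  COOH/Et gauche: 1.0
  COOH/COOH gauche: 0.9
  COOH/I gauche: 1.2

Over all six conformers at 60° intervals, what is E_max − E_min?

COOH at 0° (eclipsed): H(0°)/COOH(0°) eclipsed 1.8; Et(120°)/I(120°) eclipsed 3.8; H(240°)/H(240°) eclipsed 0.9 → 6.5 kcal/mol.
COOH at 60° (staggered): Et(120°)/COOH(60°) gauche 1.0; Et(120°)/I(180°) gauche 1.0 → 2.0 kcal/mol.
COOH at 120° (eclipsed): H(0°)/H(0°) eclipsed 0.9; Et(120°)/COOH(120°) eclipsed 3.4; H(240°)/I(240°) eclipsed 1.8 → 6.1 kcal/mol.
COOH at 180° (staggered): Et(120°)/COOH(180°) gauche 1.0 → 1.0 kcal/mol.
COOH at 240° (eclipsed): H(0°)/I(0°) eclipsed 1.8; Et(120°)/H(120°) eclipsed 1.5; H(240°)/COOH(240°) eclipsed 1.8 → 5.1 kcal/mol.
COOH at 300° (staggered): Et(120°)/I(60°) gauche 1.0 → 1.0 kcal/mol.
Max at 0° (6.5 kcal/mol), min at 180° (1.0 kcal/mol); barrier = 5.5 kcal/mol.

5.5 kcal/mol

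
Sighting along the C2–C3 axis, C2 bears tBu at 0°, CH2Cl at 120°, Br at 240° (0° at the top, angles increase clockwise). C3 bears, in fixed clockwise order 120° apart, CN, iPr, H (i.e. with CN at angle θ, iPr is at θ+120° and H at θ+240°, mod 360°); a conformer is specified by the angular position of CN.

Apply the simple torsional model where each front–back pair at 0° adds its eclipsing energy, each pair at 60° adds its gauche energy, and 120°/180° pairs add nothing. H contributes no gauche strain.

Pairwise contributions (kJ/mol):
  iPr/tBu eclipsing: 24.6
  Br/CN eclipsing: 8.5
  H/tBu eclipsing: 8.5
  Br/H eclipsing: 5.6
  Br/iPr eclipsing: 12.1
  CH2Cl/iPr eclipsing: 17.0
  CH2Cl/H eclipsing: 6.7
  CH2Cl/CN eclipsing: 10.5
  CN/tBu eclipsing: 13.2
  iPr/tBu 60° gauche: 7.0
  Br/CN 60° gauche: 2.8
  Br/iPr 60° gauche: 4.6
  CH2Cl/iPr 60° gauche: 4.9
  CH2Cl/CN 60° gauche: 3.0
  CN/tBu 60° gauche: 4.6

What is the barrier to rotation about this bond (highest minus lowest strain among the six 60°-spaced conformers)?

22.7 kJ/mol

CN at 0° (eclipsed): tBu–CN eclipsed, CH2Cl–iPr eclipsed, Br–H eclipsed; 13.2 + 17.0 + 5.6 = 35.8 kJ/mol.
CN at 60° (staggered): tBu–CN gauche, CH2Cl–CN gauche, CH2Cl–iPr gauche, Br–iPr gauche; 4.6 + 3.0 + 4.9 + 4.6 = 17.1 kJ/mol.
CN at 120° (eclipsed): tBu–H eclipsed, CH2Cl–CN eclipsed, Br–iPr eclipsed; 8.5 + 10.5 + 12.1 = 31.1 kJ/mol.
CN at 180° (staggered): tBu–iPr gauche, CH2Cl–CN gauche, Br–CN gauche, Br–iPr gauche; 7.0 + 3.0 + 2.8 + 4.6 = 17.4 kJ/mol.
CN at 240° (eclipsed): tBu–iPr eclipsed, CH2Cl–H eclipsed, Br–CN eclipsed; 24.6 + 6.7 + 8.5 = 39.8 kJ/mol.
CN at 300° (staggered): tBu–CN gauche, tBu–iPr gauche, CH2Cl–iPr gauche, Br–CN gauche; 4.6 + 7.0 + 4.9 + 2.8 = 19.3 kJ/mol.
Max at 240° (39.8 kJ/mol), min at 60° (17.1 kJ/mol); barrier = 22.7 kJ/mol.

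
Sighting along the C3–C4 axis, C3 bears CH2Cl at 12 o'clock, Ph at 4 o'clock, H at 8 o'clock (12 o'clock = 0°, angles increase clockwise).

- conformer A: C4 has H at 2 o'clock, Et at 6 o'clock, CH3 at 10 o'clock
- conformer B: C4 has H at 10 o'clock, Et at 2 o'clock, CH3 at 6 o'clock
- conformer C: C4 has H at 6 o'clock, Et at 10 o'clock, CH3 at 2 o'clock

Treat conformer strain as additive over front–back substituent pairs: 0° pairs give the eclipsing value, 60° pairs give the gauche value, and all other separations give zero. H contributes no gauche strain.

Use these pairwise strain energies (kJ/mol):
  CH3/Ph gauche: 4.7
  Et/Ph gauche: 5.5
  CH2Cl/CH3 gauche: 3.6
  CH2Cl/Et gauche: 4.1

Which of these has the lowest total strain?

A is staggered. CH2Cl at 0° is gauche with CH3 at 300° (3.6); Ph at 120° is gauche with Et at 180° (5.5). Total 9.1 kJ/mol.
B is staggered. CH2Cl at 0° is gauche with Et at 60° (4.1); Ph at 120° is gauche with Et at 60° (5.5); Ph at 120° is gauche with CH3 at 180° (4.7). Total 14.3 kJ/mol.
C is staggered. CH2Cl at 0° is gauche with Et at 300° (4.1); CH2Cl at 0° is gauche with CH3 at 60° (3.6); Ph at 120° is gauche with CH3 at 60° (4.7). Total 12.4 kJ/mol.
A has the lowest total (9.1 kJ/mol).

A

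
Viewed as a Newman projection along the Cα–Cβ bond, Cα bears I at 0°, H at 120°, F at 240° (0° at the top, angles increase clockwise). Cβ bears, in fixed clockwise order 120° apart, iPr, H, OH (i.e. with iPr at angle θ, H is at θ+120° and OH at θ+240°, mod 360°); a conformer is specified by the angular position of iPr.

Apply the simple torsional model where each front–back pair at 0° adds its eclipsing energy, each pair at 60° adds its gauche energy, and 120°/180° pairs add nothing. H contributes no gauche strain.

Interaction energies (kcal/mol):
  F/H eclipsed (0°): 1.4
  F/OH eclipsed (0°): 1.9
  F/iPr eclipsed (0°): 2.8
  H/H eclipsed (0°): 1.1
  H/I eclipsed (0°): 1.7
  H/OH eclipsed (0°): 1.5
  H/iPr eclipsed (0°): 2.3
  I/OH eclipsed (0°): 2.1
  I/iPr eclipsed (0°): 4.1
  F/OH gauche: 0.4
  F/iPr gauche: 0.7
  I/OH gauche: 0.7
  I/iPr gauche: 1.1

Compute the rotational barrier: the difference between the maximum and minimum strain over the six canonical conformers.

iPr at 0° (eclipsed): I–iPr eclipsed, H–H eclipsed, F–OH eclipsed; 4.1 + 1.1 + 1.9 = 7.1 kcal/mol.
iPr at 60° (staggered): I–iPr gauche, I–OH gauche, F–OH gauche; 1.1 + 0.7 + 0.4 = 2.2 kcal/mol.
iPr at 120° (eclipsed): I–OH eclipsed, H–iPr eclipsed, F–H eclipsed; 2.1 + 2.3 + 1.4 = 5.8 kcal/mol.
iPr at 180° (staggered): I–OH gauche, F–iPr gauche; 0.7 + 0.7 = 1.4 kcal/mol.
iPr at 240° (eclipsed): I–H eclipsed, H–OH eclipsed, F–iPr eclipsed; 1.7 + 1.5 + 2.8 = 6.0 kcal/mol.
iPr at 300° (staggered): I–iPr gauche, F–iPr gauche, F–OH gauche; 1.1 + 0.7 + 0.4 = 2.2 kcal/mol.
Max at 0° (7.1 kcal/mol), min at 180° (1.4 kcal/mol); barrier = 5.7 kcal/mol.

5.7 kcal/mol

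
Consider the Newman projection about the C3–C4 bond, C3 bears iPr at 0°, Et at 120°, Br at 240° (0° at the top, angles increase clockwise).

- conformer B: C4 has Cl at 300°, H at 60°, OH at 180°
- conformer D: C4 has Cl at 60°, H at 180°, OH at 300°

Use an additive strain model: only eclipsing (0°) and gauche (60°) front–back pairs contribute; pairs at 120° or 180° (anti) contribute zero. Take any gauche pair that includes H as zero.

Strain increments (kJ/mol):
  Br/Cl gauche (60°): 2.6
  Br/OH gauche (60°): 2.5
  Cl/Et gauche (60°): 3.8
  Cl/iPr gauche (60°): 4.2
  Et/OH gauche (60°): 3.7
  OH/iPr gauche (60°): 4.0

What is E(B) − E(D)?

B (staggered): iPr–Cl gauche, Et–OH gauche, Br–Cl gauche, Br–OH gauche; 4.2 + 3.7 + 2.6 + 2.5 = 13.0 kJ/mol.
D (staggered): iPr–Cl gauche, iPr–OH gauche, Et–Cl gauche, Br–OH gauche; 4.2 + 4.0 + 3.8 + 2.5 = 14.5 kJ/mol.
E(B) − E(D) = 13.0 − 14.5 = -1.5 kJ/mol.

-1.5 kJ/mol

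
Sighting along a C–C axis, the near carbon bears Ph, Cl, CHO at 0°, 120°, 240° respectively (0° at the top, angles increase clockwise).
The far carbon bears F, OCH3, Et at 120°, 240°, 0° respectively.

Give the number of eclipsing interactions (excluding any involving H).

Non-H eclipsing pairs: Ph(0°)/Et(0°); Cl(120°)/F(120°); CHO(240°)/OCH3(240°) — 3 interactions.

3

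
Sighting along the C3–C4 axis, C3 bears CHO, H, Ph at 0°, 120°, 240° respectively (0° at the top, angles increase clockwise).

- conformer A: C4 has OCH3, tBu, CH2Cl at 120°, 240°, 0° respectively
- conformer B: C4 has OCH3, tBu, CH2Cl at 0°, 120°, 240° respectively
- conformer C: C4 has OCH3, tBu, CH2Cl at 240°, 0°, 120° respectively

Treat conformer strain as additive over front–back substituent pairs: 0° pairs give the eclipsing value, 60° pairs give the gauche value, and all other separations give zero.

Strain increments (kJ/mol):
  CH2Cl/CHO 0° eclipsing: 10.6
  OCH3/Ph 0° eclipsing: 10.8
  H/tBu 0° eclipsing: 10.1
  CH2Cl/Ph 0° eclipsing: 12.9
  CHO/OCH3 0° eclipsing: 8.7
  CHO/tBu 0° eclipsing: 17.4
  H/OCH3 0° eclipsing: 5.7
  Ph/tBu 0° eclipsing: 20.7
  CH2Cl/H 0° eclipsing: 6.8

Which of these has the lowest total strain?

A (eclipsed): CHO–CH2Cl eclipsed, H–OCH3 eclipsed, Ph–tBu eclipsed; 10.6 + 5.7 + 20.7 = 37.0 kJ/mol.
B (eclipsed): CHO–OCH3 eclipsed, H–tBu eclipsed, Ph–CH2Cl eclipsed; 8.7 + 10.1 + 12.9 = 31.7 kJ/mol.
C (eclipsed): CHO–tBu eclipsed, H–CH2Cl eclipsed, Ph–OCH3 eclipsed; 17.4 + 6.8 + 10.8 = 35.0 kJ/mol.
B has the lowest total (31.7 kJ/mol).

B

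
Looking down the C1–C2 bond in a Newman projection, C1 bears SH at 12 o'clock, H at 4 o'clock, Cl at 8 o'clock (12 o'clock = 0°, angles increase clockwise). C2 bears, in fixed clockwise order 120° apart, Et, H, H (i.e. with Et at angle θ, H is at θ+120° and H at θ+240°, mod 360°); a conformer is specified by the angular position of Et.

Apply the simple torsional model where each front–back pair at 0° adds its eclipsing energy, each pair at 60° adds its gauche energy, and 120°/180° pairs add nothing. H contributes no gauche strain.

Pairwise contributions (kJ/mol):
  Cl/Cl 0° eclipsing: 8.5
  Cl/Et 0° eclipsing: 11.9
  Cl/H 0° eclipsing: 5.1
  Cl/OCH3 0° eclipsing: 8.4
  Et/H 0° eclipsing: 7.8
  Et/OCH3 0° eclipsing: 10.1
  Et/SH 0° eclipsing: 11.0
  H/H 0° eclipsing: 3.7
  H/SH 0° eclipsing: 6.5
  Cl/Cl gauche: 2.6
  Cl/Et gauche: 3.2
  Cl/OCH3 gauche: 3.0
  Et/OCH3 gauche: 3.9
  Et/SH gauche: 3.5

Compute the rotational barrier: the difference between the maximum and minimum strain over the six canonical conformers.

18.9 kJ/mol

Et at 0° (eclipsed): SH(0°)/Et(0°) eclipsed 11.0; H(120°)/H(120°) eclipsed 3.7; Cl(240°)/H(240°) eclipsed 5.1 → 19.8 kJ/mol.
Et at 60° (staggered): SH(0°)/Et(60°) gauche 3.5 → 3.5 kJ/mol.
Et at 120° (eclipsed): SH(0°)/H(0°) eclipsed 6.5; H(120°)/Et(120°) eclipsed 7.8; Cl(240°)/H(240°) eclipsed 5.1 → 19.4 kJ/mol.
Et at 180° (staggered): Cl(240°)/Et(180°) gauche 3.2 → 3.2 kJ/mol.
Et at 240° (eclipsed): SH(0°)/H(0°) eclipsed 6.5; H(120°)/H(120°) eclipsed 3.7; Cl(240°)/Et(240°) eclipsed 11.9 → 22.1 kJ/mol.
Et at 300° (staggered): SH(0°)/Et(300°) gauche 3.5; Cl(240°)/Et(300°) gauche 3.2 → 6.7 kJ/mol.
Max at 240° (22.1 kJ/mol), min at 180° (3.2 kJ/mol); barrier = 18.9 kJ/mol.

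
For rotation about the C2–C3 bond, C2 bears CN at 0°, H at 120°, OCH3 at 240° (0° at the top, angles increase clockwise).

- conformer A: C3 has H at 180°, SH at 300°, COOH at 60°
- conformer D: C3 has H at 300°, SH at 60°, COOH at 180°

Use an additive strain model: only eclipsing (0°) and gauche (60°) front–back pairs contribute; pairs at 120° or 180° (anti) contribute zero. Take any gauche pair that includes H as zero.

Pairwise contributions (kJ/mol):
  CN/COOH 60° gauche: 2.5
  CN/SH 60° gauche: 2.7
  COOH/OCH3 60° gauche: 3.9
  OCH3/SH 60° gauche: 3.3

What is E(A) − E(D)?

A (staggered): CN(0°)/SH(300°) gauche 2.7; CN(0°)/COOH(60°) gauche 2.5; OCH3(240°)/SH(300°) gauche 3.3 → 8.5 kJ/mol.
D (staggered): CN(0°)/SH(60°) gauche 2.7; OCH3(240°)/COOH(180°) gauche 3.9 → 6.6 kJ/mol.
E(A) − E(D) = 8.5 − 6.6 = +1.9 kJ/mol.

+1.9 kJ/mol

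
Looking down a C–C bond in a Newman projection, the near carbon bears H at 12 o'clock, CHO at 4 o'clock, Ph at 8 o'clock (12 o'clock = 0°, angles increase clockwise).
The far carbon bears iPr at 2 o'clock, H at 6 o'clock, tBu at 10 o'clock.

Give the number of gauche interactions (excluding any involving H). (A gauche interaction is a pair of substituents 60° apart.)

2

Non-H gauche pairs: CHO(120°)/iPr(60°); Ph(240°)/tBu(300°) — 2 interactions.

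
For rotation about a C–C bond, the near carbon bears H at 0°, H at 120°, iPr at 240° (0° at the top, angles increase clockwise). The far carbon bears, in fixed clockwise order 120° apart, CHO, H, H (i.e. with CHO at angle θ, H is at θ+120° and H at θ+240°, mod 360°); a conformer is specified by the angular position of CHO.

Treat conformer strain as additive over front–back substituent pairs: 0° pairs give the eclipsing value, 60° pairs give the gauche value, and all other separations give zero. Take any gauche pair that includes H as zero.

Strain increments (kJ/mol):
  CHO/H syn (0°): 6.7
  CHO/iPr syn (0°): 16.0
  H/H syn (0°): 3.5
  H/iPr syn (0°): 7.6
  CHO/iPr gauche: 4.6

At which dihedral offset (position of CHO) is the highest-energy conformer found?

240°

CHO at 0° (eclipsed): H–CHO eclipsed, H–H eclipsed, iPr–H eclipsed; 6.7 + 3.5 + 7.6 = 17.8 kJ/mol.
CHO at 60° (staggered): no non-H gauche contacts → 0.0 kJ/mol.
CHO at 120° (eclipsed): H–H eclipsed, H–CHO eclipsed, iPr–H eclipsed; 3.5 + 6.7 + 7.6 = 17.8 kJ/mol.
CHO at 180° (staggered): iPr–CHO gauche; 4.6 = 4.6 kJ/mol.
CHO at 240° (eclipsed): H–H eclipsed, H–H eclipsed, iPr–CHO eclipsed; 3.5 + 3.5 + 16.0 = 23.0 kJ/mol.
CHO at 300° (staggered): iPr–CHO gauche; 4.6 = 4.6 kJ/mol.
The maximum (23.0 kJ/mol) occurs with CHO at 240°.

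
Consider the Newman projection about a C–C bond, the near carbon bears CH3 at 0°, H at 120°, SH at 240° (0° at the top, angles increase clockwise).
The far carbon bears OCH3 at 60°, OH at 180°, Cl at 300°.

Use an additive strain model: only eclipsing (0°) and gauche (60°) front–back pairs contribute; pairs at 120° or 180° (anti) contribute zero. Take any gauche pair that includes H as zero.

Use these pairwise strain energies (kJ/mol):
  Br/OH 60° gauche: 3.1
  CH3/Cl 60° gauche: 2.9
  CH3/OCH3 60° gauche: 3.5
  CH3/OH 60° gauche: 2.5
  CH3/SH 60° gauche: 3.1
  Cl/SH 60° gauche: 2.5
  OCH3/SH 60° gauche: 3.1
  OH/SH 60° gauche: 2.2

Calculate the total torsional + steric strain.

This conformer (staggered): CH3–OCH3 gauche, CH3–Cl gauche, SH–OH gauche, SH–Cl gauche; 3.5 + 2.9 + 2.2 + 2.5 = 11.1 kJ/mol.

11.1 kJ/mol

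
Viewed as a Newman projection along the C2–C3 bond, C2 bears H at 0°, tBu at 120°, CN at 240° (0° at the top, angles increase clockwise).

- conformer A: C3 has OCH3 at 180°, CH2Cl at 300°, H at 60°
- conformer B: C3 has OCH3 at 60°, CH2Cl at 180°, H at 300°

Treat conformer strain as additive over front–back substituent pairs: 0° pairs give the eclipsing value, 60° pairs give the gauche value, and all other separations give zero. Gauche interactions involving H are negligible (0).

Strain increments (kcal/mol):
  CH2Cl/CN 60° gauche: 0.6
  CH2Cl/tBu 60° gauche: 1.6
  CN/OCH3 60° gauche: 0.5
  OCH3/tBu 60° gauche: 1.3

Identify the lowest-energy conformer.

A

A (staggered): tBu–OCH3 gauche, CN–OCH3 gauche, CN–CH2Cl gauche; 1.3 + 0.5 + 0.6 = 2.4 kcal/mol.
B (staggered): tBu–OCH3 gauche, tBu–CH2Cl gauche, CN–CH2Cl gauche; 1.3 + 1.6 + 0.6 = 3.5 kcal/mol.
A has the lowest total (2.4 kcal/mol).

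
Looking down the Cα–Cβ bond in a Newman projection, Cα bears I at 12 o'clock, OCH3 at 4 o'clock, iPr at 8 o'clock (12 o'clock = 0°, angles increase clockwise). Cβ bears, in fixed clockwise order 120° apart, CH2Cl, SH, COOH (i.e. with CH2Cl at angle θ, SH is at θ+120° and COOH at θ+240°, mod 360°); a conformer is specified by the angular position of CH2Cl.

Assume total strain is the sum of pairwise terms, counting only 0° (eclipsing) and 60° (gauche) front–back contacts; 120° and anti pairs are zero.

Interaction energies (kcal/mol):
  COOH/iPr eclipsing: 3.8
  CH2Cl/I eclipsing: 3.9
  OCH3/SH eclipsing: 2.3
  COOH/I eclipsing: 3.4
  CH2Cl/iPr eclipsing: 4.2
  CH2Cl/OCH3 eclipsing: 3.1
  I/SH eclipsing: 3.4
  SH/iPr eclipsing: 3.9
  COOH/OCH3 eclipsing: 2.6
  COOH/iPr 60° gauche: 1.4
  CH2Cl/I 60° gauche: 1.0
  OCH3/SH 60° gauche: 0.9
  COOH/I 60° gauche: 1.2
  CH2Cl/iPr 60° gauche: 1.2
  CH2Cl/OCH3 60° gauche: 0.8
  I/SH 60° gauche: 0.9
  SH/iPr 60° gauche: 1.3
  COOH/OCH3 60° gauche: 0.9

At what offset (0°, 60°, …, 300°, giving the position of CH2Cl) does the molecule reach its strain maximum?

120°

CH2Cl at 0° (eclipsed): I(0°)/CH2Cl(0°) eclipsed 3.9; OCH3(120°)/SH(120°) eclipsed 2.3; iPr(240°)/COOH(240°) eclipsed 3.8 → 10.0 kcal/mol.
CH2Cl at 60° (staggered): I(0°)/CH2Cl(60°) gauche 1.0; I(0°)/COOH(300°) gauche 1.2; OCH3(120°)/CH2Cl(60°) gauche 0.8; OCH3(120°)/SH(180°) gauche 0.9; iPr(240°)/SH(180°) gauche 1.3; iPr(240°)/COOH(300°) gauche 1.4 → 6.6 kcal/mol.
CH2Cl at 120° (eclipsed): I(0°)/COOH(0°) eclipsed 3.4; OCH3(120°)/CH2Cl(120°) eclipsed 3.1; iPr(240°)/SH(240°) eclipsed 3.9 → 10.4 kcal/mol.
CH2Cl at 180° (staggered): I(0°)/SH(300°) gauche 0.9; I(0°)/COOH(60°) gauche 1.2; OCH3(120°)/CH2Cl(180°) gauche 0.8; OCH3(120°)/COOH(60°) gauche 0.9; iPr(240°)/CH2Cl(180°) gauche 1.2; iPr(240°)/SH(300°) gauche 1.3 → 6.3 kcal/mol.
CH2Cl at 240° (eclipsed): I(0°)/SH(0°) eclipsed 3.4; OCH3(120°)/COOH(120°) eclipsed 2.6; iPr(240°)/CH2Cl(240°) eclipsed 4.2 → 10.2 kcal/mol.
CH2Cl at 300° (staggered): I(0°)/CH2Cl(300°) gauche 1.0; I(0°)/SH(60°) gauche 0.9; OCH3(120°)/SH(60°) gauche 0.9; OCH3(120°)/COOH(180°) gauche 0.9; iPr(240°)/CH2Cl(300°) gauche 1.2; iPr(240°)/COOH(180°) gauche 1.4 → 6.3 kcal/mol.
The maximum (10.4 kcal/mol) occurs with CH2Cl at 120°.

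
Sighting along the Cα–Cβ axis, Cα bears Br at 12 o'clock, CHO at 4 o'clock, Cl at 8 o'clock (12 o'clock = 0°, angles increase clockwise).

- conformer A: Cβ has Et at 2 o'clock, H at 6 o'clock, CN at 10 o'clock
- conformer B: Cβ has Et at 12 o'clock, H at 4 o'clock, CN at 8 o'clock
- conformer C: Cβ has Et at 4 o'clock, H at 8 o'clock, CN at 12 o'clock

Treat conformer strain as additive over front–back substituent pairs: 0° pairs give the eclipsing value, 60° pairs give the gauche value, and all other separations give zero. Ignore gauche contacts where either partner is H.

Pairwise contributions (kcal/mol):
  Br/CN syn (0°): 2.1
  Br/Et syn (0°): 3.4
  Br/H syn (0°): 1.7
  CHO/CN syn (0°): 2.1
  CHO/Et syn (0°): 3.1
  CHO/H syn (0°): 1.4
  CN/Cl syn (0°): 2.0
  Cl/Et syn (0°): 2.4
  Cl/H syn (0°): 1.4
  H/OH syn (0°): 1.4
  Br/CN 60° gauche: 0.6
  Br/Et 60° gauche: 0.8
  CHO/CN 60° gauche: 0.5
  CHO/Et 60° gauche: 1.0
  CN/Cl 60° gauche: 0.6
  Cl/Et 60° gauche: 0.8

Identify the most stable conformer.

A

A (staggered): Br(0°)/Et(60°) gauche 0.8; Br(0°)/CN(300°) gauche 0.6; CHO(120°)/Et(60°) gauche 1.0; Cl(240°)/CN(300°) gauche 0.6 → 3.0 kcal/mol.
B (eclipsed): Br(0°)/Et(0°) eclipsed 3.4; CHO(120°)/H(120°) eclipsed 1.4; Cl(240°)/CN(240°) eclipsed 2.0 → 6.8 kcal/mol.
C (eclipsed): Br(0°)/CN(0°) eclipsed 2.1; CHO(120°)/Et(120°) eclipsed 3.1; Cl(240°)/H(240°) eclipsed 1.4 → 6.6 kcal/mol.
A has the lowest total (3.0 kcal/mol).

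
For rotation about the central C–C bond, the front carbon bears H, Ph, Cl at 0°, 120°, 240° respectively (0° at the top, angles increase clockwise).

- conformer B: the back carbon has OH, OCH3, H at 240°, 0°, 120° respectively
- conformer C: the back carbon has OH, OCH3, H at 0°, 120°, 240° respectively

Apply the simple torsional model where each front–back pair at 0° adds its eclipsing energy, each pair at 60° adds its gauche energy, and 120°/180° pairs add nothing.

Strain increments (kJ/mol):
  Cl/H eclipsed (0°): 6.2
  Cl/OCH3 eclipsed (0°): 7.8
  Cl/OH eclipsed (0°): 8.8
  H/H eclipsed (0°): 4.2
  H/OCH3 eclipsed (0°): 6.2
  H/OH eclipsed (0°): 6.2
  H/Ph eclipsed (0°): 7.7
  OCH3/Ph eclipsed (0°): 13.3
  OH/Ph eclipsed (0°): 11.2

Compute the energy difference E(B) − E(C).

B (eclipsed): H–OCH3 eclipsed, Ph–H eclipsed, Cl–OH eclipsed; 6.2 + 7.7 + 8.8 = 22.7 kJ/mol.
C (eclipsed): H–OH eclipsed, Ph–OCH3 eclipsed, Cl–H eclipsed; 6.2 + 13.3 + 6.2 = 25.7 kJ/mol.
E(B) − E(C) = 22.7 − 25.7 = -3.0 kJ/mol.

-3.0 kJ/mol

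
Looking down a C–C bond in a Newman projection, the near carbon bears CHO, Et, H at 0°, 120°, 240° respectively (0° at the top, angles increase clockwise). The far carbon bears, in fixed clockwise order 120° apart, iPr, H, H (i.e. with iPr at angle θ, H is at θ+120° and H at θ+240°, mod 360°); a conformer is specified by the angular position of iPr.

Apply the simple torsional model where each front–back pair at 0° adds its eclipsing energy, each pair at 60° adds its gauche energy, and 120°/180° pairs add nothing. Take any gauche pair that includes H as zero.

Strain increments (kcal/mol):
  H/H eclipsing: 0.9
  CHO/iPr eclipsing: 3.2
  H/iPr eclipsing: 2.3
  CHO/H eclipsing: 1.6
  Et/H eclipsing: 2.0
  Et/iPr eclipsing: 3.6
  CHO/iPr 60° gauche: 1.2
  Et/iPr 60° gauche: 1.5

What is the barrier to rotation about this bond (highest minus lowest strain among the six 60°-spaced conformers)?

iPr at 0° (eclipsed): CHO–iPr eclipsed, Et–H eclipsed, H–H eclipsed; 3.2 + 2.0 + 0.9 = 6.1 kcal/mol.
iPr at 60° (staggered): CHO–iPr gauche, Et–iPr gauche; 1.2 + 1.5 = 2.7 kcal/mol.
iPr at 120° (eclipsed): CHO–H eclipsed, Et–iPr eclipsed, H–H eclipsed; 1.6 + 3.6 + 0.9 = 6.1 kcal/mol.
iPr at 180° (staggered): Et–iPr gauche; 1.5 = 1.5 kcal/mol.
iPr at 240° (eclipsed): CHO–H eclipsed, Et–H eclipsed, H–iPr eclipsed; 1.6 + 2.0 + 2.3 = 5.9 kcal/mol.
iPr at 300° (staggered): CHO–iPr gauche; 1.2 = 1.2 kcal/mol.
Max at 0° (6.1 kcal/mol), min at 300° (1.2 kcal/mol); barrier = 4.9 kcal/mol.

4.9 kcal/mol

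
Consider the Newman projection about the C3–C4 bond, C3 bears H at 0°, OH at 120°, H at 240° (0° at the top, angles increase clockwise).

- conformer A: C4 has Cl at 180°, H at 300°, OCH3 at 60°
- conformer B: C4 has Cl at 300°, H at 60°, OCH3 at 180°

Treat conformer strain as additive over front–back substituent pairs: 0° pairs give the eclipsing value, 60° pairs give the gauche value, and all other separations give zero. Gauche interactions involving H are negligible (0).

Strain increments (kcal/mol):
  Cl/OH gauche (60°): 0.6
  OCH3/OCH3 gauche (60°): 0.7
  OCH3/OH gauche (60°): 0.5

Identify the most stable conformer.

A (staggered): OH(120°)/Cl(180°) gauche 0.6; OH(120°)/OCH3(60°) gauche 0.5 → 1.1 kcal/mol.
B (staggered): OH(120°)/OCH3(180°) gauche 0.5 → 0.5 kcal/mol.
B has the lowest total (0.5 kcal/mol).

B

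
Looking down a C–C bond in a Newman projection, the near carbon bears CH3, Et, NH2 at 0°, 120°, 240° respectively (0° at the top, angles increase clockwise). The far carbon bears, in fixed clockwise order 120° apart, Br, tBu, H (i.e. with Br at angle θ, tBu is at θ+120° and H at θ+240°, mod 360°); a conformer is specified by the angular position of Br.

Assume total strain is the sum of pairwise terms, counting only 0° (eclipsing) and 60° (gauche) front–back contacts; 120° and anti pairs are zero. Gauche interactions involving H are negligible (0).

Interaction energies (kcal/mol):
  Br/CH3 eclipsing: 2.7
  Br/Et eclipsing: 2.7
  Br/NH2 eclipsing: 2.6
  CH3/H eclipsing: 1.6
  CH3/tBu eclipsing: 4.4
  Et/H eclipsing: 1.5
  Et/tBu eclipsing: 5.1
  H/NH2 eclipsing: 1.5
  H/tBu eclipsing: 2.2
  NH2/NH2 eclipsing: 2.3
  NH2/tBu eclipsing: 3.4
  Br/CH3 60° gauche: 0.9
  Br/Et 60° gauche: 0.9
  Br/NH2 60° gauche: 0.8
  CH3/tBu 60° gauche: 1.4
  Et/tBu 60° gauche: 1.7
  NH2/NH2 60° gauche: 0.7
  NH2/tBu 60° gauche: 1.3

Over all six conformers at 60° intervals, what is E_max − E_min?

4.9 kcal/mol

Br at 0° (eclipsed): CH3–Br eclipsed, Et–tBu eclipsed, NH2–H eclipsed; 2.7 + 5.1 + 1.5 = 9.3 kcal/mol.
Br at 60° (staggered): CH3–Br gauche, Et–Br gauche, Et–tBu gauche, NH2–tBu gauche; 0.9 + 0.9 + 1.7 + 1.3 = 4.8 kcal/mol.
Br at 120° (eclipsed): CH3–H eclipsed, Et–Br eclipsed, NH2–tBu eclipsed; 1.6 + 2.7 + 3.4 = 7.7 kcal/mol.
Br at 180° (staggered): CH3–tBu gauche, Et–Br gauche, NH2–Br gauche, NH2–tBu gauche; 1.4 + 0.9 + 0.8 + 1.3 = 4.4 kcal/mol.
Br at 240° (eclipsed): CH3–tBu eclipsed, Et–H eclipsed, NH2–Br eclipsed; 4.4 + 1.5 + 2.6 = 8.5 kcal/mol.
Br at 300° (staggered): CH3–Br gauche, CH3–tBu gauche, Et–tBu gauche, NH2–Br gauche; 0.9 + 1.4 + 1.7 + 0.8 = 4.8 kcal/mol.
Max at 0° (9.3 kcal/mol), min at 180° (4.4 kcal/mol); barrier = 4.9 kcal/mol.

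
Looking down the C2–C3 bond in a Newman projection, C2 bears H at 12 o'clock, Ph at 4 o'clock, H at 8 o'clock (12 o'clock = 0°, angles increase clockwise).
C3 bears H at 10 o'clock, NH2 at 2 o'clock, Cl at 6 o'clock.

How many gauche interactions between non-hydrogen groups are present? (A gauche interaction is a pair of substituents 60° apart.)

2

Non-H gauche pairs: Ph(120°)/NH2(60°); Ph(120°)/Cl(180°) — 2 interactions.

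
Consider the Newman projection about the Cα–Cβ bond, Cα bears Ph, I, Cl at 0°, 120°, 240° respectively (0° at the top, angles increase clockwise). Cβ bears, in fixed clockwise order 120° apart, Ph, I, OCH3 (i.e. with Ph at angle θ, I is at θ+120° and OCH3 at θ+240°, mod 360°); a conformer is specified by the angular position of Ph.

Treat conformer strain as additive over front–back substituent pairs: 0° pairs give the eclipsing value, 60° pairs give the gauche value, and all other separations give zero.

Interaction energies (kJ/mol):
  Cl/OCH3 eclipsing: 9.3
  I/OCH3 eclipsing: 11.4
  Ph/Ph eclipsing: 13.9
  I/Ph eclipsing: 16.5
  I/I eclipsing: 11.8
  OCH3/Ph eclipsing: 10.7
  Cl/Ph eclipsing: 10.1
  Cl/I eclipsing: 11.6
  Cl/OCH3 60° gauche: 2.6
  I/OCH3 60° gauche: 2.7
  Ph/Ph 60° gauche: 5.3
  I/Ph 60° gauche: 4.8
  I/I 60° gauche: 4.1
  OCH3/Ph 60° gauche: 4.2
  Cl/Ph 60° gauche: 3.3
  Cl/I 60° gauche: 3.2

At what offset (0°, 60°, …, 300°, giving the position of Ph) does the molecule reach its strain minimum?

Ph at 0° (eclipsed): Ph–Ph eclipsed, I–I eclipsed, Cl–OCH3 eclipsed; 13.9 + 11.8 + 9.3 = 35.0 kJ/mol.
Ph at 60° (staggered): Ph–Ph gauche, Ph–OCH3 gauche, I–Ph gauche, I–I gauche, Cl–I gauche, Cl–OCH3 gauche; 5.3 + 4.2 + 4.8 + 4.1 + 3.2 + 2.6 = 24.2 kJ/mol.
Ph at 120° (eclipsed): Ph–OCH3 eclipsed, I–Ph eclipsed, Cl–I eclipsed; 10.7 + 16.5 + 11.6 = 38.8 kJ/mol.
Ph at 180° (staggered): Ph–I gauche, Ph–OCH3 gauche, I–Ph gauche, I–OCH3 gauche, Cl–Ph gauche, Cl–I gauche; 4.8 + 4.2 + 4.8 + 2.7 + 3.3 + 3.2 = 23.0 kJ/mol.
Ph at 240° (eclipsed): Ph–I eclipsed, I–OCH3 eclipsed, Cl–Ph eclipsed; 16.5 + 11.4 + 10.1 = 38.0 kJ/mol.
Ph at 300° (staggered): Ph–Ph gauche, Ph–I gauche, I–I gauche, I–OCH3 gauche, Cl–Ph gauche, Cl–OCH3 gauche; 5.3 + 4.8 + 4.1 + 2.7 + 3.3 + 2.6 = 22.8 kJ/mol.
The minimum (22.8 kJ/mol) occurs with Ph at 300°.

300°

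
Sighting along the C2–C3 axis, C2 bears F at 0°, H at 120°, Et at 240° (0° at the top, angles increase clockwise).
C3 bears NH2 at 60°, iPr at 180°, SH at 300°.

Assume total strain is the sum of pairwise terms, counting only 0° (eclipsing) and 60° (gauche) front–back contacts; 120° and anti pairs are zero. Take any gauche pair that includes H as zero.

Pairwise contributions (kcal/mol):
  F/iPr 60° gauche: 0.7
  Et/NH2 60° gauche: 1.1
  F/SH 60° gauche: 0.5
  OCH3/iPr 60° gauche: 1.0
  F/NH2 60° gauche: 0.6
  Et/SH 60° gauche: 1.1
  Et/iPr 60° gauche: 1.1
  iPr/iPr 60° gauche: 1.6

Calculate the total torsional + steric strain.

3.3 kcal/mol

This conformer (staggered): F(0°)/NH2(60°) gauche 0.6; F(0°)/SH(300°) gauche 0.5; Et(240°)/iPr(180°) gauche 1.1; Et(240°)/SH(300°) gauche 1.1 → 3.3 kcal/mol.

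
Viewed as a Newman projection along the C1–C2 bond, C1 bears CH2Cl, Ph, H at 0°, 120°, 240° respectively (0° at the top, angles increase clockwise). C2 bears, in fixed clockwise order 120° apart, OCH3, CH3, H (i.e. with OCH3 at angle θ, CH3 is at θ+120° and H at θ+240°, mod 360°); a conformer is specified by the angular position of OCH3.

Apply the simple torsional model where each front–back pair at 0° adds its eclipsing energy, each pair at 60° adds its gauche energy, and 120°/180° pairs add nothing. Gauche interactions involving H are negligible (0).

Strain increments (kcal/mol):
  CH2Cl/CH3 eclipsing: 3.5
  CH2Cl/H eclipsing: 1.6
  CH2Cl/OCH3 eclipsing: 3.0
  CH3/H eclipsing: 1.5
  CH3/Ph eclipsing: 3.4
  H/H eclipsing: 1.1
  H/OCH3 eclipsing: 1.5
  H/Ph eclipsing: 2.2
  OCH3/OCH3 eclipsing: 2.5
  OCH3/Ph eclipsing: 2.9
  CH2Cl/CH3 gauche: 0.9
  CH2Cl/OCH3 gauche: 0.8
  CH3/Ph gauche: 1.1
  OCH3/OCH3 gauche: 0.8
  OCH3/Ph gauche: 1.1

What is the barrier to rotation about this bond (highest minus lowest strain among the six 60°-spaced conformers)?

OCH3 at 0° is eclipsed. CH2Cl at 0° is eclipsed with OCH3 at 0° (3.0); Ph at 120° is eclipsed with CH3 at 120° (3.4); H at 240° is eclipsed with H at 240° (1.1). Total 7.5 kcal/mol.
OCH3 at 60° is staggered. CH2Cl at 0° is gauche with OCH3 at 60° (0.8); Ph at 120° is gauche with OCH3 at 60° (1.1); Ph at 120° is gauche with CH3 at 180° (1.1). Total 3.0 kcal/mol.
OCH3 at 120° is eclipsed. CH2Cl at 0° is eclipsed with H at 0° (1.6); Ph at 120° is eclipsed with OCH3 at 120° (2.9); H at 240° is eclipsed with CH3 at 240° (1.5). Total 6.0 kcal/mol.
OCH3 at 180° is staggered. CH2Cl at 0° is gauche with CH3 at 300° (0.9); Ph at 120° is gauche with OCH3 at 180° (1.1). Total 2.0 kcal/mol.
OCH3 at 240° is eclipsed. CH2Cl at 0° is eclipsed with CH3 at 0° (3.5); Ph at 120° is eclipsed with H at 120° (2.2); H at 240° is eclipsed with OCH3 at 240° (1.5). Total 7.2 kcal/mol.
OCH3 at 300° is staggered. CH2Cl at 0° is gauche with OCH3 at 300° (0.8); CH2Cl at 0° is gauche with CH3 at 60° (0.9); Ph at 120° is gauche with CH3 at 60° (1.1). Total 2.8 kcal/mol.
Max at 0° (7.5 kcal/mol), min at 180° (2.0 kcal/mol); barrier = 5.5 kcal/mol.

5.5 kcal/mol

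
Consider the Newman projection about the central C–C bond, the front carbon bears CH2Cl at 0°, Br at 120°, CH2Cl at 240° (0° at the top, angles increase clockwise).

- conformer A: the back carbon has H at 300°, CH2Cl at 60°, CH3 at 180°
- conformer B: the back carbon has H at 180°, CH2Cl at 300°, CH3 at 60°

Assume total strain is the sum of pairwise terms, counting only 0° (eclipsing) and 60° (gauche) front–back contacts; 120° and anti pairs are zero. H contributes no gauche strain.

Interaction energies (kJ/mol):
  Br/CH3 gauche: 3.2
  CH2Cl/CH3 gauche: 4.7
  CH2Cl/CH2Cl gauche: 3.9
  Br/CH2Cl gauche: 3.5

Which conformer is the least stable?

B

A is staggered. CH2Cl at 0° is gauche with CH2Cl at 60° (3.9); Br at 120° is gauche with CH2Cl at 60° (3.5); Br at 120° is gauche with CH3 at 180° (3.2); CH2Cl at 240° is gauche with CH3 at 180° (4.7). Total 15.3 kJ/mol.
B is staggered. CH2Cl at 0° is gauche with CH2Cl at 300° (3.9); CH2Cl at 0° is gauche with CH3 at 60° (4.7); Br at 120° is gauche with CH3 at 60° (3.2); CH2Cl at 240° is gauche with CH2Cl at 300° (3.9). Total 15.7 kJ/mol.
B has the highest total (15.7 kJ/mol).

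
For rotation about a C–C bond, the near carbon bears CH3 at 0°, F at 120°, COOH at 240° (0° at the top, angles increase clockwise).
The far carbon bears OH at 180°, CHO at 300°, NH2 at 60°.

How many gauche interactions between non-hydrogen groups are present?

6

Non-H gauche pairs: CH3(0°)/CHO(300°); CH3(0°)/NH2(60°); F(120°)/OH(180°); F(120°)/NH2(60°); COOH(240°)/OH(180°); COOH(240°)/CHO(300°) — 6 interactions.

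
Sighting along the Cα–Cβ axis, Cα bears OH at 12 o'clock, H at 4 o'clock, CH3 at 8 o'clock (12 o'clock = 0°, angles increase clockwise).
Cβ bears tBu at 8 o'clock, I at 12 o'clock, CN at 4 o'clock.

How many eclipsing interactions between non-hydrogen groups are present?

Non-H eclipsing pairs: OH(0°)/I(0°); CH3(240°)/tBu(240°) — 2 interactions.

2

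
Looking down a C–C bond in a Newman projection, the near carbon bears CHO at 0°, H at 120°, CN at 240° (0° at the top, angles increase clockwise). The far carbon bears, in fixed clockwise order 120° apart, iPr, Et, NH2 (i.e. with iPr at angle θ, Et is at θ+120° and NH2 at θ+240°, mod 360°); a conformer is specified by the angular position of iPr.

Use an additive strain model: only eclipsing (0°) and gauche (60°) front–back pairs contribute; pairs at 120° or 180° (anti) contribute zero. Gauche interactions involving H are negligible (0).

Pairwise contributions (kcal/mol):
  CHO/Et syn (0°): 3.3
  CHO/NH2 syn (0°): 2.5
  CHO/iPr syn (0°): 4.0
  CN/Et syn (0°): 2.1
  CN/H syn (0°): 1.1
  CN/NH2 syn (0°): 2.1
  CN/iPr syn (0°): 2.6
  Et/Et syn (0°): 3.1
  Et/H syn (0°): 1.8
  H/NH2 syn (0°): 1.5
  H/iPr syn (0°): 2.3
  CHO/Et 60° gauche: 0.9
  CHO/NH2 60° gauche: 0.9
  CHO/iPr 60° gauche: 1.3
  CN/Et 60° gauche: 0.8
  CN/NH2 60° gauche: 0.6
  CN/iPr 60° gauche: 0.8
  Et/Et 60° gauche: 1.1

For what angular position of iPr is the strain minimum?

180°

iPr at 0° (eclipsed): CHO–iPr eclipsed, H–Et eclipsed, CN–NH2 eclipsed; 4.0 + 1.8 + 2.1 = 7.9 kcal/mol.
iPr at 60° (staggered): CHO–iPr gauche, CHO–NH2 gauche, CN–Et gauche, CN–NH2 gauche; 1.3 + 0.9 + 0.8 + 0.6 = 3.6 kcal/mol.
iPr at 120° (eclipsed): CHO–NH2 eclipsed, H–iPr eclipsed, CN–Et eclipsed; 2.5 + 2.3 + 2.1 = 6.9 kcal/mol.
iPr at 180° (staggered): CHO–Et gauche, CHO–NH2 gauche, CN–iPr gauche, CN–Et gauche; 0.9 + 0.9 + 0.8 + 0.8 = 3.4 kcal/mol.
iPr at 240° (eclipsed): CHO–Et eclipsed, H–NH2 eclipsed, CN–iPr eclipsed; 3.3 + 1.5 + 2.6 = 7.4 kcal/mol.
iPr at 300° (staggered): CHO–iPr gauche, CHO–Et gauche, CN–iPr gauche, CN–NH2 gauche; 1.3 + 0.9 + 0.8 + 0.6 = 3.6 kcal/mol.
The minimum (3.4 kcal/mol) occurs with iPr at 180°.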